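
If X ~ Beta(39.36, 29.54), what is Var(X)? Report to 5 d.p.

0.00350

Var = αβ/[(α+β)²(α+β+1)] = (39.36×29.54)/(68.90²×69.90) = 1162.6944/331829.979000 = 0.00350.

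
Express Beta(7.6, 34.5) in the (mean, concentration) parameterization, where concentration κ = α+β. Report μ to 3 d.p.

κ = α+β = 7.6+34.5 = 42.1; μ = α/κ = 7.6/42.1 = 0.181.

μ = 0.181, κ = 42.1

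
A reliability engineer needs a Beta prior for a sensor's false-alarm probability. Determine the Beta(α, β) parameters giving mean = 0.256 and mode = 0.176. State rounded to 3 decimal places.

Let s = α+β. Mean gives α = μs = 0.256s; mode gives (α−1)/(s−2) = 0.176.
Substituting: 0.256s − 1 = 0.176(s−2) = 0.176s − 0.352, so 0.080s = 0.648 and s = 8.1000.
Then α = 0.256×8.1000 = 2.074 and β = s−α = 6.026.

α = 2.074, β = 6.026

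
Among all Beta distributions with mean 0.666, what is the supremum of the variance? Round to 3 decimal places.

0.222

For fixed mean μ the Beta variance is μ(1−μ)/(α+β+1), increasing as α+β decreases.
Its least upper bound (not attained) is μ(1−μ) = 0.666·0.334 = 0.222.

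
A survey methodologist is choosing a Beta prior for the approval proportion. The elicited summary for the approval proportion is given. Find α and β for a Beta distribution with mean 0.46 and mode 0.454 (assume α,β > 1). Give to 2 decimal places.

α = 7.05, β = 8.28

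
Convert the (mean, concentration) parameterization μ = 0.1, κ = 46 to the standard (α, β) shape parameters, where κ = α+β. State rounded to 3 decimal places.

α = μκ = 0.1×46 = 4.600 and β = (1−μ)κ = 0.9×46 = 41.400.

α = 4.600, β = 41.400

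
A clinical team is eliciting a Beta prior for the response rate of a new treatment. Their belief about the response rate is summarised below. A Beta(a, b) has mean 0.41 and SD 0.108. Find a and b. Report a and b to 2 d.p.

Variance = 0.108² = 0.011664. The moment-matching identity a+b = μ(1−μ)/Var − 1 gives
a+b = 0.2419/0.011664 − 1 = 19.7390, so a = μ·19.7390 = 8.09 and b = (1−μ)·19.7390 = 11.65.

a = 8.09, b = 11.65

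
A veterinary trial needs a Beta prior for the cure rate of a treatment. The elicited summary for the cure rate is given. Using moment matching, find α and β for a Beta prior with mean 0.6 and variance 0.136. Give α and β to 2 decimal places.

By moment matching, α+β = μ(1−μ)/σ² − 1 = (0.6·0.4)/0.136 − 1 = 1.7647 − 1 = 0.7647.
Since α/(α+β) = μ, α = 0.6·0.7647 = 0.46 and β = 0.4·0.7647 = 0.31.

α = 0.46, β = 0.31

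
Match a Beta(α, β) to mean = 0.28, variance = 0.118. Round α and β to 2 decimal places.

By moment matching, α+β = μ(1−μ)/σ² − 1 = (0.28·0.72)/0.118 − 1 = 1.7085 − 1 = 0.7085.
Since α/(α+β) = μ, α = 0.28·0.7085 = 0.20 and β = 0.72·0.7085 = 0.51.

α = 0.20, β = 0.51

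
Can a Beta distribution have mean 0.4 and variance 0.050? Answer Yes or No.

Yes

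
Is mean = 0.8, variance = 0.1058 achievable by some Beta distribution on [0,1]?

Yes

A Beta with mean μ has variance μ(1−μ)/(α+β+1) < μ(1−μ).
Here μ(1−μ) = 0.8×0.2 = 0.16, and 0.1058 < 0.16.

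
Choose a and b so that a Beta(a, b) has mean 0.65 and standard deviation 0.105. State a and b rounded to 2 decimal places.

σ² = 0.105² = 0.011025.
With s = a+b, Var = μ(1−μ)/(s+1), so s+1 = (0.65×0.35)/0.011025 = 20.6349 and s = 19.6349.
a = μs = 12.76, b = (1−μ)s = 6.87.

a = 12.76, b = 6.87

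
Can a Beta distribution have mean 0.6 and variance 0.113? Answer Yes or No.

Yes

The Beta variance bound is σ² < μ(1−μ).
Here μ(1−μ) = 0.6×0.4 = 0.24, and 0.113 < 0.24.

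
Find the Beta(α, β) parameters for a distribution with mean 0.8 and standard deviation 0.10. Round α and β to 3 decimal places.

First σ² = 0.0100. Setting α = μn, β = (1−μ)n with n = α+β,
μ(1−μ)/(n+1) = 0.0100 ⇒ n+1 = 0.16/0.0100 = 16.0000 ⇒ n = 15.0000.
Hence α = 0.8×15.0000 = 12.000, β = 0.2×15.0000 = 3.000.

α = 12.000, β = 3.000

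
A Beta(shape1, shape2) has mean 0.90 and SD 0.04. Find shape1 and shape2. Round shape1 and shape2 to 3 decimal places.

shape1 = 49.725, shape2 = 5.525

σ² = 0.04² = 0.0016.
With s = shape1+shape2, Var = μ(1−μ)/(s+1), so s+1 = (0.90×0.10)/0.0016 = 56.2500 and s = 55.2500.
shape1 = μs = 49.725, shape2 = (1−μ)s = 5.525.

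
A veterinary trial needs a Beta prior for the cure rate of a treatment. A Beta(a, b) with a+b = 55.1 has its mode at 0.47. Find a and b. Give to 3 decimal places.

a = 25.957, b = 29.143

Mode = (a−1)/(κ−2) with κ = a+b, so a−1 = 0.47·53.1 = 24.957.
a = 25.957; b = κ − a = 29.143.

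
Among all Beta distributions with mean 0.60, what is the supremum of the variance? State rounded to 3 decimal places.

0.240

For fixed mean μ the Beta variance is μ(1−μ)/(α+β+1), increasing as α+β decreases.
Its least upper bound (not attained) is μ(1−μ) = 0.60·0.40 = 0.240.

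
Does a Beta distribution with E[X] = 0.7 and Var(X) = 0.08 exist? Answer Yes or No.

Yes

A Beta with mean μ has variance μ(1−μ)/(α+β+1) < μ(1−μ).
Here μ(1−μ) = 0.7×0.3 = 0.21, and 0.08 < 0.21.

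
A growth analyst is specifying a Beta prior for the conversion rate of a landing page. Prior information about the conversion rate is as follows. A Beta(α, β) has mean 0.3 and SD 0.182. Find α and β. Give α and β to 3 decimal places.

Variance = 0.182² = 0.033124. The moment-matching identity α+β = μ(1−μ)/Var − 1 gives
α+β = 0.21/0.033124 − 1 = 5.3398, so α = μ·5.3398 = 1.602 and β = (1−μ)·5.3398 = 3.738.

α = 1.602, β = 3.738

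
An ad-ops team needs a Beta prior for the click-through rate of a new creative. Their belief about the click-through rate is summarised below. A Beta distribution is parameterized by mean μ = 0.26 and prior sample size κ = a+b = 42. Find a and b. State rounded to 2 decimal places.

a = μκ = 0.26×42 = 10.92 and b = (1−μ)κ = 0.74×42 = 31.08.

a = 10.92, b = 31.08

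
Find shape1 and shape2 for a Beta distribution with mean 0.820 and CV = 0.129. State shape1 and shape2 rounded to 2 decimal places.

shape1 = 10.00, shape2 = 2.19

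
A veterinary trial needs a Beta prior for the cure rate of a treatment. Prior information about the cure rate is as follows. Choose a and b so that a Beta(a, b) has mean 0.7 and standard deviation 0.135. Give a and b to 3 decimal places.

a = 7.366, b = 3.157

σ² = 0.135² = 0.018225.
With s = a+b, Var = μ(1−μ)/(s+1), so s+1 = (0.7×0.3)/0.018225 = 11.5226 and s = 10.5226.
a = μs = 7.366, b = (1−μ)s = 3.157.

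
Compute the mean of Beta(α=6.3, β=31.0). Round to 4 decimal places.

0.1689

The Beta mean is α/(α+β) = 6.3/(6.3+31.0) = 0.1689.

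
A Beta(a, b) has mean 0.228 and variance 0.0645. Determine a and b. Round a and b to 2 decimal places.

a = 0.39, b = 1.33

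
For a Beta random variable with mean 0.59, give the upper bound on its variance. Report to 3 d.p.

Var = μ(1−μ)/(α+β+1), which approaches μ(1−μ) as α+β → 0.
So the supremum is μ(1−μ) = 0.59×0.41 = 0.242.

0.242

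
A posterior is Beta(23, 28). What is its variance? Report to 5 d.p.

0.00476

α+β = 51 and αβ = 644, so Var = αβ/[(α+β)²(α+β+1)] = 644/135252 = 0.00476.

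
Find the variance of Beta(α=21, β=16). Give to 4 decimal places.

0.0065

Var = αβ/[(α+β)²(α+β+1)] = (21×16)/(37²×38) = 336/52022 = 0.0065.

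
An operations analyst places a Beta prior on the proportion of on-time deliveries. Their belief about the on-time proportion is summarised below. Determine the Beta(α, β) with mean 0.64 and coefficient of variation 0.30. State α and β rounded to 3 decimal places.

α = 3.360, β = 1.890

Var = (CV·μ)² = (0.30×0.64)² = 0.036864.
α+β = μ(1−μ)/Var − 1 = 0.2304/0.036864 − 1 = 5.2500.
Thus α = 0.64·5.2500 = 3.360 and β = 0.36·5.2500 = 1.890.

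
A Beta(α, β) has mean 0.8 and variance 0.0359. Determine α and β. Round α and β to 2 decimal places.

Let s = α+β. The Beta variance is μ(1−μ)/(s+1).
So s+1 = μ(1−μ)/σ² = (0.8×0.2)/0.0359 = 0.16/0.0359 = 4.4568, giving s = 3.4568.
Then α = μs = 0.8×3.4568 = 2.77 and β = (1−μ)s = 0.2×3.4568 = 0.69.

α = 2.77, β = 0.69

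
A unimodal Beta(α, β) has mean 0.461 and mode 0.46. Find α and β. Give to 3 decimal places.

With s = α+β: μ = α/s and mode = (α−1)/(s−2). Eliminating α = μs,
μs − 1 = m(s−2) ⇒ s(μ−m) = 1−2m ⇒ s = 0.08/0.001 = 80.0000.
So α = μs = 36.880, β = (1−μ)s = 43.120.

α = 36.880, β = 43.120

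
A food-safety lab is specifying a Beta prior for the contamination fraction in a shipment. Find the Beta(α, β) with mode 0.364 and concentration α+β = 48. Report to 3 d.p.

Since the density peak of Beta(α,β) is at (α−1)/(α+β−2),
α = 1 + 0.364(48−2) = 17.744 and β = 48 − 17.744 = 30.256.

α = 17.744, β = 30.256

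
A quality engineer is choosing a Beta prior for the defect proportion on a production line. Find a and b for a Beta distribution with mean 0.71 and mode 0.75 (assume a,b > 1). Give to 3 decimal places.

Let s = a+b. Mean gives a = μs = 0.71s; mode gives (a−1)/(s−2) = 0.75.
Substituting: 0.71s − 1 = 0.75(s−2) = 0.75s − 1.50, so -0.04s = -0.50 and s = 12.5000.
Then a = 0.71×12.5000 = 8.875 and b = s−a = 3.625.

a = 8.875, b = 3.625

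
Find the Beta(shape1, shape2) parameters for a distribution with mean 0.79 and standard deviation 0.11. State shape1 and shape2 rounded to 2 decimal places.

First σ² = 0.0121. Setting shape1 = μn, shape2 = (1−μ)n with n = shape1+shape2,
μ(1−μ)/(n+1) = 0.0121 ⇒ n+1 = 0.1659/0.0121 = 13.7107 ⇒ n = 12.7107.
Hence shape1 = 0.79×12.7107 = 10.04, shape2 = 0.21×12.7107 = 2.67.

shape1 = 10.04, shape2 = 2.67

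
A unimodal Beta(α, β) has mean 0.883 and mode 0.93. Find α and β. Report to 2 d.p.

With s = α+β: μ = α/s and mode = (α−1)/(s−2). Eliminating α = μs,
μs − 1 = m(s−2) ⇒ s(μ−m) = 1−2m ⇒ s = -0.86/-0.047 = 18.2979.
So α = μs = 16.16, β = (1−μ)s = 2.14.

α = 16.16, β = 2.14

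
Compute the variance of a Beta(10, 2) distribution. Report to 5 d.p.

0.01068

Var = αβ/[(α+β)²(α+β+1)] = (10×2)/(12²×13) = 20/1872 = 0.01068.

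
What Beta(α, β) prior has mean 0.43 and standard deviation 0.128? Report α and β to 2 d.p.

α = 6.00, β = 7.96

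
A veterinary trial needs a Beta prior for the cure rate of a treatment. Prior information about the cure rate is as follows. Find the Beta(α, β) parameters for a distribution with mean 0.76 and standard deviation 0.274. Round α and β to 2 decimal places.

α = 1.09, β = 0.34

σ² = 0.274² = 0.075076.
With s = α+β, Var = μ(1−μ)/(s+1), so s+1 = (0.76×0.24)/0.075076 = 2.4295 and s = 1.4295.
α = μs = 1.09, β = (1−μ)s = 0.34.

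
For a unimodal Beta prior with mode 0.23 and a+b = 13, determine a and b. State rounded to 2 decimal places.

Mode = (a−1)/(κ−2) with κ = a+b, so a−1 = 0.23·11 = 2.53.
a = 3.53; b = κ − a = 9.47.

a = 3.53, b = 9.47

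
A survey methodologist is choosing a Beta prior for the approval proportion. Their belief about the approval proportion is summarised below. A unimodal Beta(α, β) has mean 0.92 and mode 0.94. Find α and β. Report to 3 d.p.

α = 40.480, β = 3.520

With s = α+β: μ = α/s and mode = (α−1)/(s−2). Eliminating α = μs,
μs − 1 = m(s−2) ⇒ s(μ−m) = 1−2m ⇒ s = -0.88/-0.02 = 44.0000.
So α = μs = 40.480, β = (1−μ)s = 3.520.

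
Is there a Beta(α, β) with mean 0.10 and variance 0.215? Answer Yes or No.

No

For any Beta, Var(X) < E[X]·(1−E[X]).
Here μ(1−μ) = 0.10×0.90 = 0.0900, and 0.215 ≥ 0.0900.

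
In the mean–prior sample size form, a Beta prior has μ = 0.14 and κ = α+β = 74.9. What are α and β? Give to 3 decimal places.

α = 10.486, β = 64.414

α = μκ = 0.14×74.9 = 10.486 and β = (1−μ)κ = 0.86×74.9 = 64.414.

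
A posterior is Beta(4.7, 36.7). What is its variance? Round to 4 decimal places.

0.0024

Var = αβ/[(α+β)²(α+β+1)] = (4.7×36.7)/(41.4²×42.4) = 172.49/72671.904 = 0.0024.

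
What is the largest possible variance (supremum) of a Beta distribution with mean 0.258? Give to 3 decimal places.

0.191

For fixed mean μ the Beta variance is μ(1−μ)/(α+β+1), increasing as α+β decreases.
Its least upper bound (not attained) is μ(1−μ) = 0.258·0.742 = 0.191.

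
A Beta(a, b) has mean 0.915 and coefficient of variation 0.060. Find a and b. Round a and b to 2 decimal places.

σ = CV·μ = 0.060×0.915 = 0.05490, so σ² = 0.003014.
s+1 = μ(1−μ)/σ² = 0.077775/0.003014 = 25.8045, so s = a+b = 24.8045.
a = μs = 22.70, b = (1−μ)s = 2.11.

a = 22.70, b = 2.11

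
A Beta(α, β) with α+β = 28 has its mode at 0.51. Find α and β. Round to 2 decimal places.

Since the density peak of Beta(α,β) is at (α−1)/(α+β−2),
α = 1 + 0.51(28−2) = 14.26 and β = 28 − 14.26 = 13.74.

α = 14.26, β = 13.74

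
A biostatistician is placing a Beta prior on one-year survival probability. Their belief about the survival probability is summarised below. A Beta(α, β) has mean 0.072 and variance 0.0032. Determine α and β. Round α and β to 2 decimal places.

α = 1.43, β = 18.45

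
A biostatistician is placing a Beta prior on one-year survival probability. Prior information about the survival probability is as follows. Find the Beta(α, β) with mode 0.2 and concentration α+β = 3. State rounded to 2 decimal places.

Since the density peak of Beta(α,β) is at (α−1)/(α+β−2),
α = 1 + 0.2(3−2) = 1.20 and β = 3 − 1.20 = 1.80.

α = 1.20, β = 1.80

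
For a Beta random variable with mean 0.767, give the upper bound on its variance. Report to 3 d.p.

Var = μ(1−μ)/(α+β+1), which approaches μ(1−μ) as α+β → 0.
So the supremum is μ(1−μ) = 0.767×0.233 = 0.179.

0.179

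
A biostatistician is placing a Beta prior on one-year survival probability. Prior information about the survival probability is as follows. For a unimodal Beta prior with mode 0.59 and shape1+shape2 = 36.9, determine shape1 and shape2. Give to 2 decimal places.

shape1 = 21.59, shape2 = 15.31

Mode = (shape1−1)/(κ−2) with κ = shape1+shape2, so shape1−1 = 0.59·34.9 = 20.59.
shape1 = 21.59; shape2 = κ − shape1 = 15.31.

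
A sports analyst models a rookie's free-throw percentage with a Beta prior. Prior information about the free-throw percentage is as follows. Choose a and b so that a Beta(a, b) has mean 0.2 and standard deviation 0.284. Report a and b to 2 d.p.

a = 0.20, b = 0.79

First σ² = 0.080656. Setting a = μn, b = (1−μ)n with n = a+b,
μ(1−μ)/(n+1) = 0.080656 ⇒ n+1 = 0.16/0.080656 = 1.9837 ⇒ n = 0.9837.
Hence a = 0.2×0.9837 = 0.20, b = 0.8×0.9837 = 0.79.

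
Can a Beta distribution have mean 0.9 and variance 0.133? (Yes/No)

The Beta variance bound is σ² < μ(1−μ).
Here μ(1−μ) = 0.9×0.1 = 0.09, and 0.133 ≥ 0.09.

No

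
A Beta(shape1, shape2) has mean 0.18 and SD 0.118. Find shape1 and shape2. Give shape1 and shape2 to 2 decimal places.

shape1 = 1.73, shape2 = 7.87

Variance = 0.118² = 0.013924. The moment-matching identity shape1+shape2 = μ(1−μ)/Var − 1 gives
shape1+shape2 = 0.1476/0.013924 − 1 = 9.6004, so shape1 = μ·9.6004 = 1.73 and shape2 = (1−μ)·9.6004 = 7.87.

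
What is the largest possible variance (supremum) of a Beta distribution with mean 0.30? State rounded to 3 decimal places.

0.210

Var = μ(1−μ)/(α+β+1), which approaches μ(1−μ) as α+β → 0.
So the supremum is μ(1−μ) = 0.30×0.70 = 0.210.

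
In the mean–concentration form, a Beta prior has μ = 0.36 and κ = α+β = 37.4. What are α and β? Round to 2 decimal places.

α = μκ = 0.36×37.4 = 13.46 and β = (1−μ)κ = 0.64×37.4 = 23.94.

α = 13.46, β = 23.94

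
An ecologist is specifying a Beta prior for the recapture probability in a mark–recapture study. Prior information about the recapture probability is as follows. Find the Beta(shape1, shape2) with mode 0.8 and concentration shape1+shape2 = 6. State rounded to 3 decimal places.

Since the density peak of Beta(shape1,shape2) is at (shape1−1)/(shape1+shape2−2),
shape1 = 1 + 0.8(6−2) = 4.200 and shape2 = 6 − 4.200 = 1.800.

shape1 = 4.200, shape2 = 1.800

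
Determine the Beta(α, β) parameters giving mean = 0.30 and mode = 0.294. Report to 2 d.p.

α = 20.60, β = 48.07

Let s = α+β. Mean gives α = μs = 0.30s; mode gives (α−1)/(s−2) = 0.294.
Substituting: 0.30s − 1 = 0.294(s−2) = 0.294s − 0.588, so 0.006s = 0.412 and s = 68.6667.
Then α = 0.30×68.6667 = 20.60 and β = s−α = 48.07.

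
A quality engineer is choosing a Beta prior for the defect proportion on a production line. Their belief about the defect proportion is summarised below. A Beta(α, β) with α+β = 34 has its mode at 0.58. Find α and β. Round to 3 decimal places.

α = 19.560, β = 14.440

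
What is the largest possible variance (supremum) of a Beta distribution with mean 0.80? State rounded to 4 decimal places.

Var = μ(1−μ)/(α+β+1), which approaches μ(1−μ) as α+β → 0.
So the supremum is μ(1−μ) = 0.80×0.20 = 0.1600.

0.1600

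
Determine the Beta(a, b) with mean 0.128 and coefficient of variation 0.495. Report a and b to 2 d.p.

a = 3.43, b = 23.37

σ = CV·μ = 0.495×0.128 = 0.06336, so σ² = 0.004014.
s+1 = μ(1−μ)/σ² = 0.111616/0.004014 = 27.8033, so s = a+b = 26.8033.
a = μs = 3.43, b = (1−μ)s = 23.37.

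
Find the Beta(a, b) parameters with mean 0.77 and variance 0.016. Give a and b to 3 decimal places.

Let s = a+b. The Beta variance is μ(1−μ)/(s+1).
So s+1 = μ(1−μ)/σ² = (0.77×0.23)/0.016 = 0.1771/0.016 = 11.0687, giving s = 10.0687.
Then a = μs = 0.77×10.0687 = 7.753 and b = (1−μ)s = 0.23×10.0687 = 2.316.

a = 7.753, b = 2.316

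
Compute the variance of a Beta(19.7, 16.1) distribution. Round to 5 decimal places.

0.00672

μ = 19.7/35.8 = 0.550279; Var = μ(1−μ)/(α+β+1) = 0.2474720/36.8 = 0.00672.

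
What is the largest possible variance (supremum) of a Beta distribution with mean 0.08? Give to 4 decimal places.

0.0736

For fixed mean μ the Beta variance is μ(1−μ)/(α+β+1), increasing as α+β decreases.
Its least upper bound (not attained) is μ(1−μ) = 0.08·0.92 = 0.0736.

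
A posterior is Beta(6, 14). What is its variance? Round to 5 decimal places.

α+β = 20 and αβ = 84, so Var = αβ/[(α+β)²(α+β+1)] = 84/8400 = 0.01000.

0.01000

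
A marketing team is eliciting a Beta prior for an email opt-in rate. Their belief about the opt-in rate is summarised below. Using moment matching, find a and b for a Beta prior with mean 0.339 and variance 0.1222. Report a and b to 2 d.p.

Let s = a+b. The Beta variance is μ(1−μ)/(s+1).
So s+1 = μ(1−μ)/σ² = (0.339×0.661)/0.1222 = 0.224079/0.1222 = 1.8337, giving s = 0.8337.
Then a = μs = 0.339×0.8337 = 0.28 and b = (1−μ)s = 0.661×0.8337 = 0.55.

a = 0.28, b = 0.55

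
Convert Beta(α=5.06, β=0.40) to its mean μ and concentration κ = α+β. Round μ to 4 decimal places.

κ = α+β = 5.06+0.40 = 5.46; μ = α/κ = 5.06/5.46 = 0.9267.

μ = 0.9267, κ = 5.46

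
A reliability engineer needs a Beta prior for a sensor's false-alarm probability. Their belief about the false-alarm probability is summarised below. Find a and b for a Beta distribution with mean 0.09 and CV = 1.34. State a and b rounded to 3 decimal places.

a = 0.417, b = 4.214

Var = (CV·μ)² = (1.34×0.09)² = 0.014544.
a+b = μ(1−μ)/Var − 1 = 0.0819/0.014544 − 1 = 4.6310.
Thus a = 0.09·4.6310 = 0.417 and b = 0.91·4.6310 = 4.214.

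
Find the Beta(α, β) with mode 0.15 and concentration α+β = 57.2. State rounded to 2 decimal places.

Since the density peak of Beta(α,β) is at (α−1)/(α+β−2),
α = 1 + 0.15(57.2−2) = 9.28 and β = 57.2 − 9.28 = 47.92.

α = 9.28, β = 47.92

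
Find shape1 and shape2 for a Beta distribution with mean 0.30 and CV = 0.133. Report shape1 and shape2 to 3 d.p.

Var = (CV·μ)² = (0.133×0.30)² = 0.001592.
shape1+shape2 = μ(1−μ)/Var − 1 = 0.2100/0.001592 − 1 = 130.9087.
Thus shape1 = 0.30·130.9087 = 39.273 and shape2 = 0.70·130.9087 = 91.636.

shape1 = 39.273, shape2 = 91.636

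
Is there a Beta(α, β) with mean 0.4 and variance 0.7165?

No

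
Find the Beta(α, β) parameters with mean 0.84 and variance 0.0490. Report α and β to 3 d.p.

Let s = α+β. The Beta variance is μ(1−μ)/(s+1).
So s+1 = μ(1−μ)/σ² = (0.84×0.16)/0.0490 = 0.1344/0.0490 = 2.7429, giving s = 1.7429.
Then α = μs = 0.84×1.7429 = 1.464 and β = (1−μ)s = 0.16×1.7429 = 0.279.

α = 1.464, β = 0.279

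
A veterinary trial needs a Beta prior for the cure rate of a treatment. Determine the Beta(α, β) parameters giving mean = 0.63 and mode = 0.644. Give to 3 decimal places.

α = 12.960, β = 7.611

With s = α+β: μ = α/s and mode = (α−1)/(s−2). Eliminating α = μs,
μs − 1 = m(s−2) ⇒ s(μ−m) = 1−2m ⇒ s = -0.288/-0.014 = 20.5714.
So α = μs = 12.960, β = (1−μ)s = 7.611.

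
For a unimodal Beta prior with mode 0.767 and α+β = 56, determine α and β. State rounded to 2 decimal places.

Mode = (α−1)/(κ−2) with κ = α+β, so α−1 = 0.767·54 = 41.42.
α = 42.42; β = κ − α = 13.58.

α = 42.42, β = 13.58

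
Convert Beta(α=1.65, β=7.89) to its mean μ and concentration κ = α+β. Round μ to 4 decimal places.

κ = α+β = 1.65+7.89 = 9.54; μ = α/κ = 1.65/9.54 = 0.1730.

μ = 0.1730, κ = 9.54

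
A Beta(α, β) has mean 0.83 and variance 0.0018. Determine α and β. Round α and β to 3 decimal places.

Let s = α+β. The Beta variance is μ(1−μ)/(s+1).
So s+1 = μ(1−μ)/σ² = (0.83×0.17)/0.0018 = 0.1411/0.0018 = 78.3889, giving s = 77.3889.
Then α = μs = 0.83×77.3889 = 64.233 and β = (1−μ)s = 0.17×77.3889 = 13.156.

α = 64.233, β = 13.156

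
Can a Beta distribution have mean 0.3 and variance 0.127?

Yes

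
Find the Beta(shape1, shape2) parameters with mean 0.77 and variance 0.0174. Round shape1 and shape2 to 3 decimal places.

shape1 = 7.067, shape2 = 2.111

Write ν = shape1+shape2; then shape1 = μν and Var = μ(1−μ)/(ν+1).
ν = μ(1−μ)/Var − 1 = 0.1771/0.0174 − 1 = 9.1782.
shape1 = 0.77·9.1782 = 7.067, shape2 = 0.23·9.1782 = 2.111.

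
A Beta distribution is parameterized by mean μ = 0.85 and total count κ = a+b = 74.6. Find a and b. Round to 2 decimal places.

a = μκ = 0.85×74.6 = 63.41 and b = (1−μ)κ = 0.15×74.6 = 11.19.

a = 63.41, b = 11.19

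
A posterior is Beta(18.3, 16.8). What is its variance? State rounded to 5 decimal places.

0.00691

Var = αβ/[(α+β)²(α+β+1)] = (18.3×16.8)/(35.1²×36.1) = 307.44/44475.561 = 0.00691.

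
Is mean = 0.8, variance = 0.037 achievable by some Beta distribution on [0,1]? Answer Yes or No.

Yes

A Beta with mean μ has variance μ(1−μ)/(α+β+1) < μ(1−μ).
Here μ(1−μ) = 0.8×0.2 = 0.16, and 0.037 < 0.16.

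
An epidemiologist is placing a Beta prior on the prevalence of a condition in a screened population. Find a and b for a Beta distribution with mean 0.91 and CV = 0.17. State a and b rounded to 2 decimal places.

a = 2.20, b = 0.22

σ = CV·μ = 0.17×0.91 = 0.15470, so σ² = 0.023932.
s+1 = μ(1−μ)/σ² = 0.0819/0.023932 = 3.4222, so s = a+b = 2.4222.
a = μs = 2.20, b = (1−μ)s = 0.22.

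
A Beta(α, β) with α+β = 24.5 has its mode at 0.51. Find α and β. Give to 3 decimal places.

Since the density peak of Beta(α,β) is at (α−1)/(α+β−2),
α = 1 + 0.51(24.5−2) = 12.475 and β = 24.5 − 12.475 = 12.025.

α = 12.475, β = 12.025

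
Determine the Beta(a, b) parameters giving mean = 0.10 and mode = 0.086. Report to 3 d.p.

a = 5.914, b = 53.229

Let s = a+b. Mean gives a = μs = 0.10s; mode gives (a−1)/(s−2) = 0.086.
Substituting: 0.10s − 1 = 0.086(s−2) = 0.086s − 0.172, so 0.014s = 0.828 and s = 59.1429.
Then a = 0.10×59.1429 = 5.914 and b = s−a = 53.229.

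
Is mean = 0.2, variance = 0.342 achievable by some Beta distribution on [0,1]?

No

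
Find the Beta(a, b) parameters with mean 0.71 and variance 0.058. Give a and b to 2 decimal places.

a = 1.81, b = 0.74

By moment matching, a+b = μ(1−μ)/σ² − 1 = (0.71·0.29)/0.058 − 1 = 3.5500 − 1 = 2.5500.
Since a/(a+b) = μ, a = 0.71·2.5500 = 1.81 and b = 0.29·2.5500 = 0.74.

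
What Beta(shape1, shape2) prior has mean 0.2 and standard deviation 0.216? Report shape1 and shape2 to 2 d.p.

shape1 = 0.49, shape2 = 1.94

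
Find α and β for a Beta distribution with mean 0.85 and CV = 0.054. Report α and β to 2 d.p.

α = 50.59, β = 8.93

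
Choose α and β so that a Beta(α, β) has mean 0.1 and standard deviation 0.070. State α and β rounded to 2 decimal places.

α = 1.74, β = 15.63

σ² = 0.070² = 0.004900.
With s = α+β, Var = μ(1−μ)/(s+1), so s+1 = (0.1×0.9)/0.004900 = 18.3673 and s = 17.3673.
α = μs = 1.74, β = (1−μ)s = 15.63.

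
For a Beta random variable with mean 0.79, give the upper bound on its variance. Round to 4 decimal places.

0.1659

For fixed mean μ the Beta variance is μ(1−μ)/(α+β+1), increasing as α+β decreases.
Its least upper bound (not attained) is μ(1−μ) = 0.79·0.21 = 0.1659.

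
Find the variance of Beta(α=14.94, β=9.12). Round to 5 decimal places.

α+β = 24.06 and αβ = 136.2528, so Var = αβ/[(α+β)²(α+β+1)] = 136.2528/14506.823016 = 0.00939.

0.00939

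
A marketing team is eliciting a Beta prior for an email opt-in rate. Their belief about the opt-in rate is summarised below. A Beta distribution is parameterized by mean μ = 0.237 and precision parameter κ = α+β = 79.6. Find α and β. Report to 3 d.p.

α = 18.865, β = 60.735

Split κ in proportion μ : (1−μ): α = 0.237·79.6 = 18.865, β = 79.6 − 18.865 = 60.735.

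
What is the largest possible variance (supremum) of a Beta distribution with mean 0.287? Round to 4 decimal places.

0.2046

Var = μ(1−μ)/(α+β+1), which approaches μ(1−μ) as α+β → 0.
So the supremum is μ(1−μ) = 0.287×0.713 = 0.2046.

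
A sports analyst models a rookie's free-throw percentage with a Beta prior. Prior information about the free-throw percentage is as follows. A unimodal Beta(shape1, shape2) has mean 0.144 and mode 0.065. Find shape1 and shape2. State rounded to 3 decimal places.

shape1 = 1.586, shape2 = 9.427

Let s = shape1+shape2. Mean gives shape1 = μs = 0.144s; mode gives (shape1−1)/(s−2) = 0.065.
Substituting: 0.144s − 1 = 0.065(s−2) = 0.065s − 0.130, so 0.079s = 0.870 and s = 11.0127.
Then shape1 = 0.144×11.0127 = 1.586 and shape2 = s−shape1 = 9.427.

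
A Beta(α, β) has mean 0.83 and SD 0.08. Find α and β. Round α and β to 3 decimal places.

First σ² = 0.0064. Setting α = μn, β = (1−μ)n with n = α+β,
μ(1−μ)/(n+1) = 0.0064 ⇒ n+1 = 0.1411/0.0064 = 22.0469 ⇒ n = 21.0469.
Hence α = 0.83×21.0469 = 17.469, β = 0.17×21.0469 = 3.578.

α = 17.469, β = 3.578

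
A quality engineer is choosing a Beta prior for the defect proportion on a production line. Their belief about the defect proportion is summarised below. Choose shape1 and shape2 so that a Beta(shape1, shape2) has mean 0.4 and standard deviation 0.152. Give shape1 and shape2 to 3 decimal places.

shape1 = 3.755, shape2 = 5.633

First σ² = 0.023104. Setting shape1 = μn, shape2 = (1−μ)n with n = shape1+shape2,
μ(1−μ)/(n+1) = 0.023104 ⇒ n+1 = 0.24/0.023104 = 10.3878 ⇒ n = 9.3878.
Hence shape1 = 0.4×9.3878 = 3.755, shape2 = 0.6×9.3878 = 5.633.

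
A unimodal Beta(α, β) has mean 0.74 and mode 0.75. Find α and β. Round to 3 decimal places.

α = 37.000, β = 13.000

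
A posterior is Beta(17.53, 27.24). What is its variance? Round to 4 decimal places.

μ = 17.53/44.77 = 0.391557; Var = μ(1−μ)/(α+β+1) = 0.2382401/45.77 = 0.0052.

0.0052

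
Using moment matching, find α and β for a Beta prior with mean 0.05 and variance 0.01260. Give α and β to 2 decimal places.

By moment matching, α+β = μ(1−μ)/σ² − 1 = (0.05·0.95)/0.01260 − 1 = 3.7698 − 1 = 2.7698.
Since α/(α+β) = μ, α = 0.05·2.7698 = 0.14 and β = 0.95·2.7698 = 2.63.

α = 0.14, β = 2.63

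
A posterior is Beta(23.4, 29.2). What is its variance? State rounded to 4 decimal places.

0.0046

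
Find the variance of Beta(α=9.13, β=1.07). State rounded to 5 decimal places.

0.00838

Var = αβ/[(α+β)²(α+β+1)] = (9.13×1.07)/(10.20²×11.20) = 9.7691/1165.248000 = 0.00838.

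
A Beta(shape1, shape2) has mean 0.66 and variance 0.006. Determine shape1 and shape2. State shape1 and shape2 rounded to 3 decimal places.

shape1 = 24.024, shape2 = 12.376

By moment matching, shape1+shape2 = μ(1−μ)/σ² − 1 = (0.66·0.34)/0.006 − 1 = 37.4000 − 1 = 36.4000.
Since shape1/(shape1+shape2) = μ, shape1 = 0.66·36.4000 = 24.024 and shape2 = 0.34·36.4000 = 12.376.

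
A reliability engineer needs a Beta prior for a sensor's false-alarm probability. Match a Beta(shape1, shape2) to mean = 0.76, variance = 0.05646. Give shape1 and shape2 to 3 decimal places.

Write ν = shape1+shape2; then shape1 = μν and Var = μ(1−μ)/(ν+1).
ν = μ(1−μ)/Var − 1 = 0.1824/0.05646 − 1 = 2.2306.
shape1 = 0.76·2.2306 = 1.695, shape2 = 0.24·2.2306 = 0.535.

shape1 = 1.695, shape2 = 0.535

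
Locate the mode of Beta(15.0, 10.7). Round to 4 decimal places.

0.5907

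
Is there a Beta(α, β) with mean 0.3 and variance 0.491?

A Beta with mean μ has variance μ(1−μ)/(α+β+1) < μ(1−μ).
Here μ(1−μ) = 0.3×0.7 = 0.21, and 0.491 ≥ 0.21.

No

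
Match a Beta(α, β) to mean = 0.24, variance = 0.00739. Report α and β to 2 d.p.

By moment matching, α+β = μ(1−μ)/σ² − 1 = (0.24·0.76)/0.00739 − 1 = 24.6820 − 1 = 23.6820.
Since α/(α+β) = μ, α = 0.24·23.6820 = 5.68 and β = 0.76·23.6820 = 18.00.

α = 5.68, β = 18.00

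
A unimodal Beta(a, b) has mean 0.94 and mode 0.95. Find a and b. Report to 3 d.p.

With s = a+b: μ = a/s and mode = (a−1)/(s−2). Eliminating a = μs,
μs − 1 = m(s−2) ⇒ s(μ−m) = 1−2m ⇒ s = -0.90/-0.01 = 90.0000.
So a = μs = 84.600, b = (1−μ)s = 5.400.

a = 84.600, b = 5.400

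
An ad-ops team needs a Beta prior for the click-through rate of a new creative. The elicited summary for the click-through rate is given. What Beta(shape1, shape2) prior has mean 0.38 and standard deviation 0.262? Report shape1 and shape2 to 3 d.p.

shape1 = 0.924, shape2 = 1.508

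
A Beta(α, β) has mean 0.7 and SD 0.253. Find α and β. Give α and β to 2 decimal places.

α = 1.60, β = 0.68

σ² = 0.253² = 0.064009.
With s = α+β, Var = μ(1−μ)/(s+1), so s+1 = (0.7×0.3)/0.064009 = 3.2808 and s = 2.2808.
α = μs = 1.60, β = (1−μ)s = 0.68.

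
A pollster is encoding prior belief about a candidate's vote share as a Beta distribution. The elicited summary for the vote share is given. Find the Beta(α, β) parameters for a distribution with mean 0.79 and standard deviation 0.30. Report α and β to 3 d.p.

α = 0.666, β = 0.177

First σ² = 0.0900. Setting α = μn, β = (1−μ)n with n = α+β,
μ(1−μ)/(n+1) = 0.0900 ⇒ n+1 = 0.1659/0.0900 = 1.8433 ⇒ n = 0.8433.
Hence α = 0.79×0.8433 = 0.666, β = 0.21×0.8433 = 0.177.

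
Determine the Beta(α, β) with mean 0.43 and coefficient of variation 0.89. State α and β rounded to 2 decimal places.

α = 0.29, β = 0.38

Var = (CV·μ)² = (0.89×0.43)² = 0.146459.
α+β = μ(1−μ)/Var − 1 = 0.2451/0.146459 − 1 = 0.6735.
Thus α = 0.43·0.6735 = 0.29 and β = 0.57·0.6735 = 0.38.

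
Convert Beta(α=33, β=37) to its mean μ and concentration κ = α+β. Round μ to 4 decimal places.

μ = 0.4714, κ = 70

κ = α+β = 33+37 = 70; μ = α/κ = 33/70 = 0.4714.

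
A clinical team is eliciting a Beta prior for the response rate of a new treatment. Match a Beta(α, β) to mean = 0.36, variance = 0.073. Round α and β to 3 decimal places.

By moment matching, α+β = μ(1−μ)/σ² − 1 = (0.36·0.64)/0.073 − 1 = 3.1562 − 1 = 2.1562.
Since α/(α+β) = μ, α = 0.36·2.1562 = 0.776 and β = 0.64·2.1562 = 1.380.

α = 0.776, β = 1.380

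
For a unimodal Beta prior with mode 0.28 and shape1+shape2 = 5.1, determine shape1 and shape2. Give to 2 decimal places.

shape1 = 1.87, shape2 = 3.23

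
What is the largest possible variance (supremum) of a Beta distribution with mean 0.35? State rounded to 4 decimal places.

0.2275

Var = μ(1−μ)/(α+β+1), which approaches μ(1−μ) as α+β → 0.
So the supremum is μ(1−μ) = 0.35×0.65 = 0.2275.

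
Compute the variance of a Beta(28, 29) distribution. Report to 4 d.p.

μ = 28/57 = 0.491228; Var = μ(1−μ)/(α+β+1) = 0.2499231/58 = 0.0043.

0.0043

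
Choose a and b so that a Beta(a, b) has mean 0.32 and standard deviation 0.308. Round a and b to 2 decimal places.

σ² = 0.308² = 0.094864.
With s = a+b, Var = μ(1−μ)/(s+1), so s+1 = (0.32×0.68)/0.094864 = 2.2938 and s = 1.2938.
a = μs = 0.41, b = (1−μ)s = 0.88.

a = 0.41, b = 0.88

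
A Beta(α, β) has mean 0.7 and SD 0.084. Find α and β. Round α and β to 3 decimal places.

Variance = 0.084² = 0.007056. The moment-matching identity α+β = μ(1−μ)/Var − 1 gives
α+β = 0.21/0.007056 − 1 = 28.7619, so α = μ·28.7619 = 20.133 and β = (1−μ)·28.7619 = 8.629.

α = 20.133, β = 8.629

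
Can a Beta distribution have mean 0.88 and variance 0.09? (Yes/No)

Yes

The Beta variance bound is σ² < μ(1−μ).
Here μ(1−μ) = 0.88×0.12 = 0.1056, and 0.09 < 0.1056.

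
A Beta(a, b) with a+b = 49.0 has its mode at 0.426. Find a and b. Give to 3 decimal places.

a = 21.022, b = 27.978

Mode = (a−1)/(κ−2) with κ = a+b, so a−1 = 0.426·47.0 = 20.022.
a = 21.022; b = κ − a = 27.978.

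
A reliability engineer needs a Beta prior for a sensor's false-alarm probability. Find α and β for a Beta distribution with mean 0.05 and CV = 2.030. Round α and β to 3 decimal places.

Var = (CV·μ)² = (2.030×0.05)² = 0.010302.
α+β = μ(1−μ)/Var − 1 = 0.0475/0.010302 − 1 = 3.6106.
Thus α = 0.05·3.6106 = 0.181 and β = 0.95·3.6106 = 3.430.

α = 0.181, β = 3.430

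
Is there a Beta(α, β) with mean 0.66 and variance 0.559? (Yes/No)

The Beta variance bound is σ² < μ(1−μ).
Here μ(1−μ) = 0.66×0.34 = 0.2244, and 0.559 ≥ 0.2244.

No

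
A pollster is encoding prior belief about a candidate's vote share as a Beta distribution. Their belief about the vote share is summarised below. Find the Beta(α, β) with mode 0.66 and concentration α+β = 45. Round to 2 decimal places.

α = 29.38, β = 15.62

For α,β>1 the mode is (α−1)/(α+β−2), so α = mode·(κ−2)+1 = 0.66×43+1 = 29.38.
And β = (1−mode)·(κ−2)+1 = 0.34×43+1 = 15.62.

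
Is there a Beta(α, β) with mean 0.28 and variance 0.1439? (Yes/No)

Yes

A Beta with mean μ has variance μ(1−μ)/(α+β+1) < μ(1−μ).
Here μ(1−μ) = 0.28×0.72 = 0.2016, and 0.1439 < 0.2016.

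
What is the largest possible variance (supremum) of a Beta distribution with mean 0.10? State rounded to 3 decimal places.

0.090

For fixed mean μ the Beta variance is μ(1−μ)/(α+β+1), increasing as α+β decreases.
Its least upper bound (not attained) is μ(1−μ) = 0.10·0.90 = 0.090.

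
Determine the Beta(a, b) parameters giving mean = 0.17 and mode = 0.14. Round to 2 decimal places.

With s = a+b: μ = a/s and mode = (a−1)/(s−2). Eliminating a = μs,
μs − 1 = m(s−2) ⇒ s(μ−m) = 1−2m ⇒ s = 0.72/0.03 = 24.0000.
So a = μs = 4.08, b = (1−μ)s = 19.92.

a = 4.08, b = 19.92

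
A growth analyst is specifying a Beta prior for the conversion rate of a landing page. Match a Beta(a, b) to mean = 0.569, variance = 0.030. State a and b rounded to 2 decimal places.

a = 4.08, b = 3.09

Write ν = a+b; then a = μν and Var = μ(1−μ)/(ν+1).
ν = μ(1−μ)/Var − 1 = 0.245239/0.030 − 1 = 7.1746.
a = 0.569·7.1746 = 4.08, b = 0.431·7.1746 = 3.09.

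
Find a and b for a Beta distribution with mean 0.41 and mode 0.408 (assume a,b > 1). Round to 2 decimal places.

a = 37.72, b = 54.28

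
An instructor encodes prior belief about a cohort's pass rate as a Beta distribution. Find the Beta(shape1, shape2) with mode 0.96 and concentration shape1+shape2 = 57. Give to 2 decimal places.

Mode = (shape1−1)/(κ−2) with κ = shape1+shape2, so shape1−1 = 0.96·55 = 52.80.
shape1 = 53.80; shape2 = κ − shape1 = 3.20.

shape1 = 53.80, shape2 = 3.20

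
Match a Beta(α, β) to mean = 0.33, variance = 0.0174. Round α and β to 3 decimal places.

α = 3.863, β = 7.844

Let s = α+β. The Beta variance is μ(1−μ)/(s+1).
So s+1 = μ(1−μ)/σ² = (0.33×0.67)/0.0174 = 0.2211/0.0174 = 12.7069, giving s = 11.7069.
Then α = μs = 0.33×11.7069 = 3.863 and β = (1−μ)s = 0.67×11.7069 = 7.844.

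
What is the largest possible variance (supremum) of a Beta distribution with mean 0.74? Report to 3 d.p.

0.192

Var = μ(1−μ)/(α+β+1), which approaches μ(1−μ) as α+β → 0.
So the supremum is μ(1−μ) = 0.74×0.26 = 0.192.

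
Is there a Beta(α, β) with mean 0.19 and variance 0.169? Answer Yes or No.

No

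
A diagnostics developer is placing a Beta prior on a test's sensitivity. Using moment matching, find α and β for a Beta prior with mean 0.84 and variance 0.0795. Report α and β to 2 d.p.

By moment matching, α+β = μ(1−μ)/σ² − 1 = (0.84·0.16)/0.0795 − 1 = 1.6906 − 1 = 0.6906.
Since α/(α+β) = μ, α = 0.84·0.6906 = 0.58 and β = 0.16·0.6906 = 0.11.

α = 0.58, β = 0.11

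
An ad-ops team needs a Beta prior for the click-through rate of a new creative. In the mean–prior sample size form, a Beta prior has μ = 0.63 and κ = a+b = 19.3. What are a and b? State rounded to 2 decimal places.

Split κ in proportion μ : (1−μ): a = 0.63·19.3 = 12.16, b = 19.3 − 12.16 = 7.14.

a = 12.16, b = 7.14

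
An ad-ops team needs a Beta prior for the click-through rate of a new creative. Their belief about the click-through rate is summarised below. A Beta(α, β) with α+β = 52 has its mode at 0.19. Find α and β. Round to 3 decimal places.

For α,β>1 the mode is (α−1)/(α+β−2), so α = mode·(κ−2)+1 = 0.19×50+1 = 10.500.
And β = (1−mode)·(κ−2)+1 = 0.81×50+1 = 41.500.

α = 10.500, β = 41.500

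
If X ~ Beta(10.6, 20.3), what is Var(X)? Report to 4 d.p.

0.0071

μ = 10.6/30.9 = 0.343042; Var = μ(1−μ)/(α+β+1) = 0.2253642/31.9 = 0.0071.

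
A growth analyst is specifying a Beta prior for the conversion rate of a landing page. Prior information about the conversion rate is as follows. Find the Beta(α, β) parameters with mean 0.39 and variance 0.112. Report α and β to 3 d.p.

α = 0.438, β = 0.686

By moment matching, α+β = μ(1−μ)/σ² − 1 = (0.39·0.61)/0.112 − 1 = 2.1241 − 1 = 1.1241.
Since α/(α+β) = μ, α = 0.39·1.1241 = 0.438 and β = 0.61·1.1241 = 0.686.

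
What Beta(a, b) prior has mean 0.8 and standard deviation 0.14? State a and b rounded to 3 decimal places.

a = 5.731, b = 1.433

Variance = 0.14² = 0.0196. The moment-matching identity a+b = μ(1−μ)/Var − 1 gives
a+b = 0.16/0.0196 − 1 = 7.1633, so a = μ·7.1633 = 5.731 and b = (1−μ)·7.1633 = 1.433.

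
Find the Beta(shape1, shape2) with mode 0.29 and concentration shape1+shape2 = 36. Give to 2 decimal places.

shape1 = 10.86, shape2 = 25.14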